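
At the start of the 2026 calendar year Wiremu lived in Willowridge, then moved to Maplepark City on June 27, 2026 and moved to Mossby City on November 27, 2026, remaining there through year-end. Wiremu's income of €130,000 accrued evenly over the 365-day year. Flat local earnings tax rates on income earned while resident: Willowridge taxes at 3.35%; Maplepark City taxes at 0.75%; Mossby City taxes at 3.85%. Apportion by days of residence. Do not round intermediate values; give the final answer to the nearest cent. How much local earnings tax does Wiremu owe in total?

Willowridge, January 1 – June 26, 2026: 177 days → €130,000 × 3.35% × 177/365 = €2,111.8767
Maplepark City, June 27 – November 26, 2026: 153 days → €130,000 × 0.75% × 153/365 = €408.6986
Mossby City, November 27 – December 31, 2026: 35 days → €130,000 × 3.85% × 35/365 = €479.9315
Total = €3,000.5068

€3,000.51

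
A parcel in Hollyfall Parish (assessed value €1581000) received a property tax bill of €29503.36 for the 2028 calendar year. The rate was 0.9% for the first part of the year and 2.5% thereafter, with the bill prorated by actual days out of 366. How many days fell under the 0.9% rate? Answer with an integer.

Let d = days at the first rate; then 366 − d days at the second rate.
€1581000 × [0.9%·d + 2.5%·(366−d)] / 366 = €29503.36
Solving gives d = 145, so the new rate took effect on 25 May 2028.

145 days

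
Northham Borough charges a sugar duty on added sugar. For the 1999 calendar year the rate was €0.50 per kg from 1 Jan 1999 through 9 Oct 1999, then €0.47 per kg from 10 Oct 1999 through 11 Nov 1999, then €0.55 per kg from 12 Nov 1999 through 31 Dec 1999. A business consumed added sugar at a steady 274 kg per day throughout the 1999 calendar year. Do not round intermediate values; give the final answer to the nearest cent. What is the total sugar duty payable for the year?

1 Jan – 9 Oct 1999: 282 days × 274 kg/day = 77,268 kg at €0.50/kg → €38,634.00
10 Oct – 11 Nov 1999: 33 days × 274 kg/day = 9,042 kg at €0.47/kg → €4,249.74
12 Nov – 31 Dec 1999: 50 days × 274 kg/day = 13,700 kg at €0.55/kg → €7,535.00

€50,418.74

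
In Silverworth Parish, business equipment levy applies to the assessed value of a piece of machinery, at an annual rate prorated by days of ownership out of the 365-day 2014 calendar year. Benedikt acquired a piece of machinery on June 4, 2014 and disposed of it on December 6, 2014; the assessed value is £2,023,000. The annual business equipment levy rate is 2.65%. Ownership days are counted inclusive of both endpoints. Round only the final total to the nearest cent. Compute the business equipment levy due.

Days held (June 4 – December 6, 2014): 186 out of 365
Tax = £2,023,000 × 2.65% × 186/365 = £27,318.8137

£27,318.81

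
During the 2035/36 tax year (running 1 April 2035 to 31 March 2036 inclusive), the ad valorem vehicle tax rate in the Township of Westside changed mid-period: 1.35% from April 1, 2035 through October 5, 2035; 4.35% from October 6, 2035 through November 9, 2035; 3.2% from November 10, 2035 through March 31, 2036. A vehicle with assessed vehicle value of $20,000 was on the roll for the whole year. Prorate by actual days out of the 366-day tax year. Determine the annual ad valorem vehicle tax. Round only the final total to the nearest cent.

April 1 – October 5, 2035: 188 days at 1.35% → $20,000 × 1.35% × 188/366 = $138.6885
October 6 – November 9, 2035: 35 days at 4.35% → $20,000 × 4.35% × 35/366 = $83.1967
November 10, 2035 – March 31, 2036: 143 days at 3.2% → $20,000 × 3.2% × 143/366 = $250.0546
Total = $471.9399

$471.94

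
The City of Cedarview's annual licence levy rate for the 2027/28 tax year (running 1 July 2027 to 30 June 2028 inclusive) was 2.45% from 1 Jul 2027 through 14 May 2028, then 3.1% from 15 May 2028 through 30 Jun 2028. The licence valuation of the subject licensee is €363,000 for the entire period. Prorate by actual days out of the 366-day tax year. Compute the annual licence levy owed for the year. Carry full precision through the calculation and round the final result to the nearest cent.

€9,196.50

1 Jul 2027 – 14 May 2028: 319 days at 2.45% → €363,000 × 2.45% × 319/366 = €7,751.4385
15 May – 30 Jun 2028: 47 days at 3.1% → €363,000 × 3.1% × 47/366 = €1,445.0574
Total = €9,196.4959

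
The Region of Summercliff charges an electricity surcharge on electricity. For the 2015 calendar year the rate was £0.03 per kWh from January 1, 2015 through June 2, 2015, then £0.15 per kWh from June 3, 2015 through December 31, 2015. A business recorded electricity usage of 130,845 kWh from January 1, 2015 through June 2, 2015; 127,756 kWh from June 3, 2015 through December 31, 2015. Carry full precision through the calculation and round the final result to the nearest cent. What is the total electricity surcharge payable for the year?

January 1 – June 2, 2015: 130,845 kWh at £0.03/kWh → £3925.35
June 3 – December 31, 2015: 127,756 kWh at £0.15/kWh → £19163.40

£23088.75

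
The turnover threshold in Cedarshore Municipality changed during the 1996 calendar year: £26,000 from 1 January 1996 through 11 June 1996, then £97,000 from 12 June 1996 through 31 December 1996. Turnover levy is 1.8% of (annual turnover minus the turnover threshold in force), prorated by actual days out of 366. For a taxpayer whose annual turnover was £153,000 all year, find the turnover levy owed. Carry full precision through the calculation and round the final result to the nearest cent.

1 January – 11 June 1996: 163 days, exemption £26,000 → (£153,000 − £26,000) × 1.8% × 163/366 = £1,018.0820
12 June – 31 December 1996: 203 days, exemption £97,000 → (£153,000 − £97,000) × 1.8% × 203/366 = £559.0820
Total = £1,577.1639

£1,577.16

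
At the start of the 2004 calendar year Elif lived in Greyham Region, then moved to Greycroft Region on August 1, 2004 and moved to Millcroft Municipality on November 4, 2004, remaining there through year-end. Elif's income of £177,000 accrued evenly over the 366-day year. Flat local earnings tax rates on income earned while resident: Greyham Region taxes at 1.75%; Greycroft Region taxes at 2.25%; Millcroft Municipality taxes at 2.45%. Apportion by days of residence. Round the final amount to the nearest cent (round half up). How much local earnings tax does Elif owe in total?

Greyham Region, January 1 – July 31, 2004: 213 days → £177,000 × 1.75% × 213/366 = £1,802.6434
Greycroft Region, August 1 – November 3, 2004: 95 days → £177,000 × 2.25% × 95/366 = £1,033.7090
Millcroft Municipality, November 4 – December 31, 2004: 58 days → £177,000 × 2.45% × 58/366 = £687.2049
Total = £3,523.5574

£3,523.56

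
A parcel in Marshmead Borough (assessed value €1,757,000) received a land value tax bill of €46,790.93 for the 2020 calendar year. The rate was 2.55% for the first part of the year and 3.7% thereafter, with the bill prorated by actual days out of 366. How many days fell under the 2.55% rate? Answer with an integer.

330 days

Let d = days at the first rate; then 366 − d days at the second rate.
€1,757,000 × [2.55%·d + 3.7%·(366−d)] / 366 = €46,790.93
Solving gives d = 330, so the new rate took effect on November 26, 2020.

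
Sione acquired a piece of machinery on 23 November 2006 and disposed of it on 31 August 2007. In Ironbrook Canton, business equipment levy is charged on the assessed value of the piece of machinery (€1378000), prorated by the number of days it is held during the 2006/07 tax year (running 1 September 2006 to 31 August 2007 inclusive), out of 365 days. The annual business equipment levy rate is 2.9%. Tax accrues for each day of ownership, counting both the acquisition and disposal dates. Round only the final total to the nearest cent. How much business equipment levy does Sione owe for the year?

Days held (23 November 2006 – 31 August 2007): 282 out of 365
Tax = €1378000 × 2.9% × 282/365 = €30874.7507

€30874.75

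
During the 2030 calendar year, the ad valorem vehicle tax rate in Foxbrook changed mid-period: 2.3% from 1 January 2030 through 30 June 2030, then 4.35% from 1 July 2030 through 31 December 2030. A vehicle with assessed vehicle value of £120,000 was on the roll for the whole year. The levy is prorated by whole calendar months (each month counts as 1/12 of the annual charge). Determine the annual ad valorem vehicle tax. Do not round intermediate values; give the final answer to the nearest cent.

£3,990.00

1 January – 30 June 2030: 6 months at 2.3% → £120,000 × 2.3% × 6/12 = £1,380.0000
1 July – 31 December 2030: 6 months at 4.35% → £120,000 × 4.35% × 6/12 = £2,610.0000
Total = £3,990.0000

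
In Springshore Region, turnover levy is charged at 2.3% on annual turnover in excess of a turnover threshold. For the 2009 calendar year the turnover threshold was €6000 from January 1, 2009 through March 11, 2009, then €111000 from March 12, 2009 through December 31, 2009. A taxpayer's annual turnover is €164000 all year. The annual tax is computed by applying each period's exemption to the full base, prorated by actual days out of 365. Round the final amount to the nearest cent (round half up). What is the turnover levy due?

€1682.15

January 1 – March 11, 2009: 70 days, exemption €6000 → (€164000 − €6000) × 2.3% × 70/365 = €696.9315
March 12 – December 31, 2009: 295 days, exemption €111000 → (€164000 − €111000) × 2.3% × 295/365 = €985.2192
Total = €1682.1507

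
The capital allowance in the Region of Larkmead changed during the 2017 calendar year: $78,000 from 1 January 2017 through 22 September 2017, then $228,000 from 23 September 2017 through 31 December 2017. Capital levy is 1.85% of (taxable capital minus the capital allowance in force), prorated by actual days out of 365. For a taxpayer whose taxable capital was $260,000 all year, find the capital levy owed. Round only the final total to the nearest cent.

1 January – 22 September 2017: 265 days, exemption $78,000 → ($260,000 − $78,000) × 1.85% × 265/365 = $2,444.5342
23 September – 31 December 2017: 100 days, exemption $228,000 → ($260,000 − $228,000) × 1.85% × 100/365 = $162.1918
Total = $2,606.7260

$2,606.73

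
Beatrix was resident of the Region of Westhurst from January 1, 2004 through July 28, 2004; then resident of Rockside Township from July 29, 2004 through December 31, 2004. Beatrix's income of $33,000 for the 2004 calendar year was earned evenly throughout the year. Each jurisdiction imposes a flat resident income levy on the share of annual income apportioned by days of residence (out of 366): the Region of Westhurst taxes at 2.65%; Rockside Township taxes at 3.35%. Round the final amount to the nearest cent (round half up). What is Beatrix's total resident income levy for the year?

$972.96

The Region of Westhurst, January 1 – July 28, 2004: 210 days → $33,000 × 2.65% × 210/366 = $501.7623
Rockside Township, July 29 – December 31, 2004: 156 days → $33,000 × 3.35% × 156/366 = $471.1967
Total = $972.9590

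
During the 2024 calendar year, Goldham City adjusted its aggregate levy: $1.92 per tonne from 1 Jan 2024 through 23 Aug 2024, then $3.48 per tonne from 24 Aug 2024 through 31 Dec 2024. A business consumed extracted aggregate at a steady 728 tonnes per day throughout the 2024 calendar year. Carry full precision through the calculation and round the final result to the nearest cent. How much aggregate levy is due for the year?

1 Jan – 23 Aug 2024: 236 days × 728 tonnes/day = 171,808 tonnes at $1.92/tonne → $329871.36
24 Aug – 31 Dec 2024: 130 days × 728 tonnes/day = 94,640 tonnes at $3.48/tonne → $329347.20

$659218.56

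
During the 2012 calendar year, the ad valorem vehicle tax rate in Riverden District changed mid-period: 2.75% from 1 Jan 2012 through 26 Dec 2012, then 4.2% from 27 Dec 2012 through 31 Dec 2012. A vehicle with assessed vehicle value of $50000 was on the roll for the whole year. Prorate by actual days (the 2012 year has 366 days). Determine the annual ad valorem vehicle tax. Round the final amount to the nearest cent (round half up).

$1384.90

1 Jan – 26 Dec 2012: 361 days at 2.75% → $50000 × 2.75% × 361/366 = $1356.2158
27 Dec – 31 Dec 2012: 5 days at 4.2% → $50000 × 4.2% × 5/366 = $28.6885
Total = $1384.9044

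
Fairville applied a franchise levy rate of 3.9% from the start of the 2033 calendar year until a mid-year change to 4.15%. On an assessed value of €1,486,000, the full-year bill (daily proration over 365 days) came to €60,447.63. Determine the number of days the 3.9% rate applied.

120 days

Let d = days at the first rate; then 365 − d days at the second rate.
€1,486,000 × [3.9%·d + 4.15%·(365−d)] / 365 = €60,447.63
Solving gives d = 120, so the new rate took effect on May 1, 2033.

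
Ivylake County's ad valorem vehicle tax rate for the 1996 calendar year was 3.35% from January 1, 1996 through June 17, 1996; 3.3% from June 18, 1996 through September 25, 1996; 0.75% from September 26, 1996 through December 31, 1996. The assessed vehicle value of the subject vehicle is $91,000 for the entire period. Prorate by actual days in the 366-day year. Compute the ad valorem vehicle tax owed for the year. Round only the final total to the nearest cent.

$2,409.01

January 1 – June 17, 1996: 169 days at 3.35% → $91,000 × 3.35% × 169/366 = $1,407.6407
June 18 – September 25, 1996: 100 days at 3.3% → $91,000 × 3.3% × 100/366 = $820.4918
September 26 – December 31, 1996: 97 days at 0.75% → $91,000 × 0.75% × 97/366 = $180.8811
Total = $2,409.0137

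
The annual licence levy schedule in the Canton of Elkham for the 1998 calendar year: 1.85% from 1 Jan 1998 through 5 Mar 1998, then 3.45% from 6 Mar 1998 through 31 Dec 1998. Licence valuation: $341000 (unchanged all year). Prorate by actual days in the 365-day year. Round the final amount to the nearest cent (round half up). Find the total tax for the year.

1 Jan – 5 Mar 1998: 64 days at 1.85% → $341000 × 1.85% × 64/365 = $1106.1479
6 Mar – 31 Dec 1998: 301 days at 3.45% → $341000 × 3.45% × 301/365 = $9701.6836
Total = $10807.8315

$10807.83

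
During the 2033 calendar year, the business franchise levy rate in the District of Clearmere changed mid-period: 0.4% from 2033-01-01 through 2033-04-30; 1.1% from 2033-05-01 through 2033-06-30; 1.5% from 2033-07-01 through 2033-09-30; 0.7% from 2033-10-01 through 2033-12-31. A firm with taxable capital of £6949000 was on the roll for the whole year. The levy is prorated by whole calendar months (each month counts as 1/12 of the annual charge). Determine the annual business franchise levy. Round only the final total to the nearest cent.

£60224.67

2033-01-01 to 2033-04-30: 4 months at 0.4% → £6949000 × 0.4% × 4/12 = £9265.3333
2033-05-01 to 2033-06-30: 2 months at 1.1% → £6949000 × 1.1% × 2/12 = £12739.8333
2033-07-01 to 2033-09-30: 3 months at 1.5% → £6949000 × 1.5% × 3/12 = £26058.7500
2033-10-01 to 2033-12-31: 3 months at 0.7% → £6949000 × 0.7% × 3/12 = £12160.7500
Total = £60224.6667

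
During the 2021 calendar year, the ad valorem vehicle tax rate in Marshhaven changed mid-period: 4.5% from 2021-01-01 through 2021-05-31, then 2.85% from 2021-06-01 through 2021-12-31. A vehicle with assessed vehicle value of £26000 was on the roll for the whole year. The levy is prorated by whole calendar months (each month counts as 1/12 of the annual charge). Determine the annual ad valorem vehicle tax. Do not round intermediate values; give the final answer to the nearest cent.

2021-01-01 to 2021-05-31: 5 months at 4.5% → £26000 × 4.5% × 5/12 = £487.5000
2021-06-01 to 2021-12-31: 7 months at 2.85% → £26000 × 2.85% × 7/12 = £432.2500
Total = £919.7500

£919.75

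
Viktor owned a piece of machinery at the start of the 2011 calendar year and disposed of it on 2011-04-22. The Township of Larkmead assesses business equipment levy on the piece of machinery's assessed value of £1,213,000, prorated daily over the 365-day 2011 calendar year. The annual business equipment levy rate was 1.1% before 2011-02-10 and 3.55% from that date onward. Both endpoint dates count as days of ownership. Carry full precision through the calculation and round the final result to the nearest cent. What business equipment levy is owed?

£9,956.57

2011-01-01 to 2011-02-09: 40 days at 1.1% → £1,213,000 × 1.1% × 40/365 = £1,462.2466
2011-02-10 to 2011-04-22: 72 days at 3.55% → £1,213,000 × 3.55% × 72/365 = £8,494.3233
Total = £9,956.5699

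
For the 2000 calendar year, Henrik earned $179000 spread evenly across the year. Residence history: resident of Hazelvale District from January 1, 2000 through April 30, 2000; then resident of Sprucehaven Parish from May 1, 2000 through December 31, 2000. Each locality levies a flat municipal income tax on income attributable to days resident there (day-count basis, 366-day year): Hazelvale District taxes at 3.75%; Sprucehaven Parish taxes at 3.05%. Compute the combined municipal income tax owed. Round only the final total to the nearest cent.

$5873.74

Hazelvale District, January 1 – April 30, 2000: 121 days → $179000 × 3.75% × 121/366 = $2219.1598
Sprucehaven Parish, May 1 – December 31, 2000: 245 days → $179000 × 3.05% × 245/366 = $3654.5833
Total = $5873.7432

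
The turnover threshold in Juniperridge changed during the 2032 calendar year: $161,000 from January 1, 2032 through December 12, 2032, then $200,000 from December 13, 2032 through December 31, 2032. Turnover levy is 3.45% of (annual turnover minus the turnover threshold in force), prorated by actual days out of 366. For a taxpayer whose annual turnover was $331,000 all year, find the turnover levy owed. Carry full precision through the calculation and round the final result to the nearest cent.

$5,795.15

January 1 – December 12, 2032: 347 days, exemption $161,000 → ($331,000 − $161,000) × 3.45% × 347/366 = $5,560.5328
December 13 – December 31, 2032: 19 days, exemption $200,000 → ($331,000 − $200,000) × 3.45% × 19/366 = $234.6189
Total = $5,795.1516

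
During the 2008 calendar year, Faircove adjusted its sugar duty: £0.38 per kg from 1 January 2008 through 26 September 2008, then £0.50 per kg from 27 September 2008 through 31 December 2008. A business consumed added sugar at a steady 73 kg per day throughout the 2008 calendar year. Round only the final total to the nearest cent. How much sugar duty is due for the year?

1 January – 26 September 2008: 270 days × 73 kg/day = 19,710 kg at £0.38/kg → £7,489.80
27 September – 31 December 2008: 96 days × 73 kg/day = 7,008 kg at £0.50/kg → £3,504.00

£10,993.80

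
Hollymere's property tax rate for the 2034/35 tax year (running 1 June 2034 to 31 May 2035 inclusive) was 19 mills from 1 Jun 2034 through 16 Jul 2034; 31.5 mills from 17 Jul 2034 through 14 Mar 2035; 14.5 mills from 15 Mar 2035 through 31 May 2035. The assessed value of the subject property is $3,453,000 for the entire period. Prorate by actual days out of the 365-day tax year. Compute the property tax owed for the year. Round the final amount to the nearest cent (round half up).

1 Jun – 16 Jul 2034: 46 days at 19 mills → $3,453,000 × 1.9% × 46/365 = $8,268.2795
17 Jul 2034 – 14 Mar 2035: 241 days at 31.5 mills → $3,453,000 × 3.15% × 241/365 = $71,817.6699
15 Mar – 31 May 2035: 78 days at 14.5 mills → $3,453,000 × 1.45% × 78/365 = $10,699.5699
Total = $90,785.5192

$90,785.52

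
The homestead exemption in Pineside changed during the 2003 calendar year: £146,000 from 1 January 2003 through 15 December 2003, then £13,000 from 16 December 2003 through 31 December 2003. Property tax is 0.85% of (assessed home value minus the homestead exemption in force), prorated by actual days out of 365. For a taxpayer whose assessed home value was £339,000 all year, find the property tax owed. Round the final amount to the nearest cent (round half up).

1 January – 15 December 2003: 349 days, exemption £146,000 → (£339,000 − £146,000) × 0.85% × 349/365 = £1,568.5877
16 December – 31 December 2003: 16 days, exemption £13,000 → (£339,000 − £13,000) × 0.85% × 16/365 = £121.4685
Total = £1,690.0562

£1,690.06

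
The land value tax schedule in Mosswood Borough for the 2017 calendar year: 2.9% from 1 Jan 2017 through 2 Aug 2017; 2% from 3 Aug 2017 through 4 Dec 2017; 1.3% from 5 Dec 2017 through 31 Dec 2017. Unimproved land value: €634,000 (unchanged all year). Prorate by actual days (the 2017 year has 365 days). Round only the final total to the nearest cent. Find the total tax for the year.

1 Jan – 2 Aug 2017: 214 days at 2.9% → €634,000 × 2.9% × 214/365 = €10,779.7370
3 Aug – 4 Dec 2017: 124 days at 2% → €634,000 × 2% × 124/365 = €4,307.7260
5 Dec – 31 Dec 2017: 27 days at 1.3% → €634,000 × 1.3% × 27/365 = €609.6822
Total = €15,697.1452

€15,697.15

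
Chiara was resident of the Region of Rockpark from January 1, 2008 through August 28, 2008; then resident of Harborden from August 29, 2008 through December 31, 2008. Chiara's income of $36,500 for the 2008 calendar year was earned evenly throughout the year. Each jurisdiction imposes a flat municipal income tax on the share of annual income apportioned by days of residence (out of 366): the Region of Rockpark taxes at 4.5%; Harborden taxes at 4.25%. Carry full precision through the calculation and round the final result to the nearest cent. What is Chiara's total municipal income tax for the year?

$1,611.34

The Region of Rockpark, January 1 – August 28, 2008: 241 days → $36,500 × 4.5% × 241/366 = $1,081.5369
Harborden, August 29 – December 31, 2008: 125 days → $36,500 × 4.25% × 125/366 = $529.7985
Total = $1,611.3354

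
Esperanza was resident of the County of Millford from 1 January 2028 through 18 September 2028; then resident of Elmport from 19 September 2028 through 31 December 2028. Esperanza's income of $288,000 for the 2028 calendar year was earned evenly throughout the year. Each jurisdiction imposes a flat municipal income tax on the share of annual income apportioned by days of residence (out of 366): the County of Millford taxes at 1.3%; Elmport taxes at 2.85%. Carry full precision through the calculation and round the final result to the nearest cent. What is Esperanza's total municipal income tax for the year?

$5,012.46

The County of Millford, 1 January – 18 September 2028: 262 days → $288,000 × 1.3% × 262/366 = $2,680.1311
Elmport, 19 September – 31 December 2028: 104 days → $288,000 × 2.85% × 104/366 = $2,332.3279
Total = $5,012.4590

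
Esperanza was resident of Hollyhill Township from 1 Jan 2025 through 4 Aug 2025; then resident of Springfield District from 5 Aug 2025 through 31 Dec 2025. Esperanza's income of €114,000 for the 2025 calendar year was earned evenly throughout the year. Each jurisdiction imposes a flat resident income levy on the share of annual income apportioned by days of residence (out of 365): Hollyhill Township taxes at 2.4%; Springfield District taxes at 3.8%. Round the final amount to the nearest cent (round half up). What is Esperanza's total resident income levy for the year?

Hollyhill Township, 1 Jan – 4 Aug 2025: 216 days → €114,000 × 2.4% × 216/365 = €1,619.1123
Springfield District, 5 Aug – 31 Dec 2025: 149 days → €114,000 × 3.8% × 149/365 = €1,768.4055
Total = €3,387.5178

€3,387.52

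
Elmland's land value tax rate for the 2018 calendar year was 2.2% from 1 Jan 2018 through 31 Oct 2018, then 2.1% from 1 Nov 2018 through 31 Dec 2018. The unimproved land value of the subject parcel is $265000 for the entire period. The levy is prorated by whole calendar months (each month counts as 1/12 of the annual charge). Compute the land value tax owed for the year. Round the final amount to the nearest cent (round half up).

$5785.83

1 Jan – 31 Oct 2018: 10 months at 2.2% → $265000 × 2.2% × 10/12 = $4858.3333
1 Nov – 31 Dec 2018: 2 months at 2.1% → $265000 × 2.1% × 2/12 = $927.5000
Total = $5785.8333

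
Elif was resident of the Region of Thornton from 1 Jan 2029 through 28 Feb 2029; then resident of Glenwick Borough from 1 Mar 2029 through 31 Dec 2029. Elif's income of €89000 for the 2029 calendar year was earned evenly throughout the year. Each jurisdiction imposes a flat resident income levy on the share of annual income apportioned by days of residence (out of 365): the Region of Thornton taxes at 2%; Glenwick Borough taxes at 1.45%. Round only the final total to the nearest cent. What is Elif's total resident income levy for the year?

€1369.62

The Region of Thornton, 1 Jan – 28 Feb 2029: 59 days → €89000 × 2% × 59/365 = €287.7260
Glenwick Borough, 1 Mar – 31 Dec 2029: 306 days → €89000 × 1.45% × 306/365 = €1081.8986
Total = €1369.6247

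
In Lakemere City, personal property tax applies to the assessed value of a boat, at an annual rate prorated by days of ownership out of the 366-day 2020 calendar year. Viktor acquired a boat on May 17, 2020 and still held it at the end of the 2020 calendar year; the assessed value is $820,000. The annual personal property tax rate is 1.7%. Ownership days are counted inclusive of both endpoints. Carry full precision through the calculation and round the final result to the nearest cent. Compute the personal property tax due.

Days held (May 17 – December 31, 2020): 229 out of 366
Tax = $820,000 × 1.7% × 229/366 = $8,722.0219

$8,722.02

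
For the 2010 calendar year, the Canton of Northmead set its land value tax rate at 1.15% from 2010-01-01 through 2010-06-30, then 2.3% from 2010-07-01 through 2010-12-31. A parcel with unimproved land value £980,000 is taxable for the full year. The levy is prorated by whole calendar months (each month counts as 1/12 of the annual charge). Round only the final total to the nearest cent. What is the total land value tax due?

£16,905.00

2010-01-01 to 2010-06-30: 6 months at 1.15% → £980,000 × 1.15% × 6/12 = £5,635.0000
2010-07-01 to 2010-12-31: 6 months at 2.3% → £980,000 × 2.3% × 6/12 = £11,270.0000
Total = £16,905.0000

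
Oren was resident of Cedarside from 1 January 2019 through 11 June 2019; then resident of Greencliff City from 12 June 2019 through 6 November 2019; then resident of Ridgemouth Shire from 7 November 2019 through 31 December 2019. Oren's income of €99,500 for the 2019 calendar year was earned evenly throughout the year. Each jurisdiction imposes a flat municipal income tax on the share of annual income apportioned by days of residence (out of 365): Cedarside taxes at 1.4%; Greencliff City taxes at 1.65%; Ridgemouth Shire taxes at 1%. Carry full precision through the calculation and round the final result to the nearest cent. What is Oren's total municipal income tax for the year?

Cedarside, 1 January – 11 June 2019: 162 days → €99,500 × 1.4% × 162/365 = €618.2630
Greencliff City, 12 June – 6 November 2019: 148 days → €99,500 × 1.65% × 148/365 = €665.6959
Ridgemouth Shire, 7 November – 31 December 2019: 55 days → €99,500 × 1% × 55/365 = €149.9315
Total = €1,433.8904

€1,433.89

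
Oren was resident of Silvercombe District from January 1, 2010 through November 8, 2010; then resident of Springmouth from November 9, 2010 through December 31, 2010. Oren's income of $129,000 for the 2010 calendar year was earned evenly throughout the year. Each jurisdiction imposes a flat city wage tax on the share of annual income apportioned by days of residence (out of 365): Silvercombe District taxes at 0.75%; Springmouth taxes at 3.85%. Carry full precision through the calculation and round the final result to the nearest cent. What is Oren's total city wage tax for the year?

Silvercombe District, January 1 – November 8, 2010: 312 days → $129,000 × 0.75% × 312/365 = $827.0137
Springmouth, November 9 – December 31, 2010: 53 days → $129,000 × 3.85% × 53/365 = $721.1630
Total = $1,548.1767

$1,548.18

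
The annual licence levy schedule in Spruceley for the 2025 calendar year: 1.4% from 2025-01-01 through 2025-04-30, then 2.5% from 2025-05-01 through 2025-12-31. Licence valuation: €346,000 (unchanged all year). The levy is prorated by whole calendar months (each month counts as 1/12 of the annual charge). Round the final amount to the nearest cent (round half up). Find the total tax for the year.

2025-01-01 to 2025-04-30: 4 months at 1.4% → €346,000 × 1.4% × 4/12 = €1,614.6667
2025-05-01 to 2025-12-31: 8 months at 2.5% → €346,000 × 2.5% × 8/12 = €5,766.6667
Total = €7,381.3333

€7,381.33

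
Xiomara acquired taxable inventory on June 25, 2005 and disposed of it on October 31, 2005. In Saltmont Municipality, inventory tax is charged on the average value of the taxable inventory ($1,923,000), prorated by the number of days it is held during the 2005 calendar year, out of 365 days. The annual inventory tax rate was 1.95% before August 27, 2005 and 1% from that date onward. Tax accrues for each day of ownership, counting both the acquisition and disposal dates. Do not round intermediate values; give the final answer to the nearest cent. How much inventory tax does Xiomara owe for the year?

June 25 – August 26, 2005: 63 days at 1.95% → $1,923,000 × 1.95% × 63/365 = $6,472.3438
August 27 – October 31, 2005: 66 days at 1% → $1,923,000 × 1% × 66/365 = $3,477.2055
Total = $9,949.5493

$9,949.55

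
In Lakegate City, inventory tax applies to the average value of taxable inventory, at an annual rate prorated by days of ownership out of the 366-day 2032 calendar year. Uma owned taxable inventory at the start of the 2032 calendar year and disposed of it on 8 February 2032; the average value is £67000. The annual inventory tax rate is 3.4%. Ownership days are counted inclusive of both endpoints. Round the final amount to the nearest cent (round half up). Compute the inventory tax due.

£242.74

Days held (1 January – 8 February 2032): 39 out of 366
Tax = £67000 × 3.4% × 39/366 = £242.7377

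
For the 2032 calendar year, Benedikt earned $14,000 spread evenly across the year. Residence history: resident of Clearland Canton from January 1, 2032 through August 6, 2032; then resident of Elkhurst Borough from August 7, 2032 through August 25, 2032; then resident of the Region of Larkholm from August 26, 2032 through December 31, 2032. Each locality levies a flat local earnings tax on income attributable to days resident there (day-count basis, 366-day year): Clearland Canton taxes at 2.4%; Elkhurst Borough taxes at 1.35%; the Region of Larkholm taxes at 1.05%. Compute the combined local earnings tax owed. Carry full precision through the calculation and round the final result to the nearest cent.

Clearland Canton, January 1 – August 6, 2032: 219 days → $14,000 × 2.4% × 219/366 = $201.0492
Elkhurst Borough, August 7 – August 25, 2032: 19 days → $14,000 × 1.35% × 19/366 = $9.8115
The Region of Larkholm, August 26 – December 31, 2032: 128 days → $14,000 × 1.05% × 128/366 = $51.4098
Total = $262.2705

$262.27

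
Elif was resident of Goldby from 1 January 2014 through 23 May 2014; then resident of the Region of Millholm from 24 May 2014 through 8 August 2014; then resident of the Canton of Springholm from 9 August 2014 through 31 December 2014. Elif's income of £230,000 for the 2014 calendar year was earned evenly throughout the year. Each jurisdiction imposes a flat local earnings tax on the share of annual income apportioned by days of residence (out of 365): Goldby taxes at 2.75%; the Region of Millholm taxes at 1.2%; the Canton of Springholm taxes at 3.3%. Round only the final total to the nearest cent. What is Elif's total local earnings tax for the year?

Goldby, 1 January – 23 May 2014: 143 days → £230,000 × 2.75% × 143/365 = £2,478.0137
The Region of Millholm, 24 May – 8 August 2014: 77 days → £230,000 × 1.2% × 77/365 = £582.2466
The Canton of Springholm, 9 August – 31 December 2014: 145 days → £230,000 × 3.3% × 145/365 = £3,015.2055
Total = £6,075.4658

£6,075.47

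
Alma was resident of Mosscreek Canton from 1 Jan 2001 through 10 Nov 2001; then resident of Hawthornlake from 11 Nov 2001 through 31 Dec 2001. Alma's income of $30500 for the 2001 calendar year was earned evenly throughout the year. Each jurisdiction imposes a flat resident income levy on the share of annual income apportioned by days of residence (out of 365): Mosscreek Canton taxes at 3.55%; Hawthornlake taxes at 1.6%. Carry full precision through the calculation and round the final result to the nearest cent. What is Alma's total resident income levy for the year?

Mosscreek Canton, 1 Jan – 10 Nov 2001: 314 days → $30500 × 3.55% × 314/365 = $931.4616
Hawthornlake, 11 Nov – 31 Dec 2001: 51 days → $30500 × 1.6% × 51/365 = $68.1863
Total = $999.6479

$999.65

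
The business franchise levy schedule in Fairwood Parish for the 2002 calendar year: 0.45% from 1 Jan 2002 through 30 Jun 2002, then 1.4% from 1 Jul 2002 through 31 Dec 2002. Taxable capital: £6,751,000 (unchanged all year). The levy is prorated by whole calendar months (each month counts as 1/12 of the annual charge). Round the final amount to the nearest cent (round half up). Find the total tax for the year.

1 Jan – 30 Jun 2002: 6 months at 0.45% → £6,751,000 × 0.45% × 6/12 = £15,189.7500
1 Jul – 31 Dec 2002: 6 months at 1.4% → £6,751,000 × 1.4% × 6/12 = £47,257.0000
Total = £62,446.7500

£62,446.75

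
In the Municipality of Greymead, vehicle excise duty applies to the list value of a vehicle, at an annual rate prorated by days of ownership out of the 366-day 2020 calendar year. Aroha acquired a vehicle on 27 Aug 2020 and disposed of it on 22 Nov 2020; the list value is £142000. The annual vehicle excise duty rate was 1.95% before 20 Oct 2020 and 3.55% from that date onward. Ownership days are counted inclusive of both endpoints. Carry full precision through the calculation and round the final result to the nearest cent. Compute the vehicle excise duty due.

£876.83

27 Aug – 19 Oct 2020: 54 days at 1.95% → £142000 × 1.95% × 54/366 = £408.5410
20 Oct – 22 Nov 2020: 34 days at 3.55% → £142000 × 3.55% × 34/366 = £468.2896
Total = £876.8306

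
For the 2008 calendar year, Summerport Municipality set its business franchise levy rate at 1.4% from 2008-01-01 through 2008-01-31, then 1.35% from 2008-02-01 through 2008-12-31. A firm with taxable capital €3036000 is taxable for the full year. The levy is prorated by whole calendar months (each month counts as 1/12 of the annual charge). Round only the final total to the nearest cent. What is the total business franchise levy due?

2008-01-01 to 2008-01-31: 1 month at 1.4% → €3036000 × 1.4% × 1/12 = €3542.0000
2008-02-01 to 2008-12-31: 11 months at 1.35% → €3036000 × 1.35% × 11/12 = €37570.5000
Total = €41112.5000

€41112.50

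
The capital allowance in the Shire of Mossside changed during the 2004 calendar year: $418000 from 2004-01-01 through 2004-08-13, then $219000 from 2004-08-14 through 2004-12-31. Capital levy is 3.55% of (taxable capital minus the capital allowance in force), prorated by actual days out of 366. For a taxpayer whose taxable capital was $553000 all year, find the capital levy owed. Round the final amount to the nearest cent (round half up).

2004-01-01 to 2004-08-13: 226 days, exemption $418000 → ($553000 − $418000) × 3.55% × 226/366 = $2959.3033
2004-08-14 to 2004-12-31: 140 days, exemption $219000 → ($553000 − $219000) × 3.55% × 140/366 = $4535.4645
Total = $7494.7678

$7494.77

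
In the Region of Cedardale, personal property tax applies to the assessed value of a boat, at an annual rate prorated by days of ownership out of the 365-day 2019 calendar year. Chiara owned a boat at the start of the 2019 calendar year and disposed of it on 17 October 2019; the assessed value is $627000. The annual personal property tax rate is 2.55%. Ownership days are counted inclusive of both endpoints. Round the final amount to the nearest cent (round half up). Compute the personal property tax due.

Days held (1 January – 17 October 2019): 290 out of 365
Tax = $627000 × 2.55% × 290/365 = $12703.1918

$12703.19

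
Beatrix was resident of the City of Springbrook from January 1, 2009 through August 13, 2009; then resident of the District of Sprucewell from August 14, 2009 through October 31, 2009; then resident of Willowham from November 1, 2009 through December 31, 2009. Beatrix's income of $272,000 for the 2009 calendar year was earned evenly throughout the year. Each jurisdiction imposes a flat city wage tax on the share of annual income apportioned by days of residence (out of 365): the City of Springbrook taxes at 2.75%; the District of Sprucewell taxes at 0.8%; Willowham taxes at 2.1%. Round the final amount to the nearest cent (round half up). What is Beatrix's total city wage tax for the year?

$6,036.54

The City of Springbrook, January 1 – August 13, 2009: 225 days → $272,000 × 2.75% × 225/365 = $4,610.9589
The District of Sprucewell, August 14 – October 31, 2009: 79 days → $272,000 × 0.8% × 79/365 = $470.9699
Willowham, November 1 – December 31, 2009: 61 days → $272,000 × 2.1% × 61/365 = $954.6082
Total = $6,036.5370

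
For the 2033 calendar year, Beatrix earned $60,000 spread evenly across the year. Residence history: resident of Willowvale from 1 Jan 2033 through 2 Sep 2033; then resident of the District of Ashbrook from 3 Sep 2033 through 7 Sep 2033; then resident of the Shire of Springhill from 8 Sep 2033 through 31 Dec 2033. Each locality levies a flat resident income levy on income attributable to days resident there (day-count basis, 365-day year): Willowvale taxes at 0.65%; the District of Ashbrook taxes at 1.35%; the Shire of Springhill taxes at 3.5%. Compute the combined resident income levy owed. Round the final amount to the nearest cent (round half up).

Willowvale, 1 Jan – 2 Sep 2033: 245 days → $60,000 × 0.65% × 245/365 = $261.7808
The District of Ashbrook, 3 Sep – 7 Sep 2033: 5 days → $60,000 × 1.35% × 5/365 = $11.0959
The Shire of Springhill, 8 Sep – 31 Dec 2033: 115 days → $60,000 × 3.5% × 115/365 = $661.6438
Total = $934.5205

$934.52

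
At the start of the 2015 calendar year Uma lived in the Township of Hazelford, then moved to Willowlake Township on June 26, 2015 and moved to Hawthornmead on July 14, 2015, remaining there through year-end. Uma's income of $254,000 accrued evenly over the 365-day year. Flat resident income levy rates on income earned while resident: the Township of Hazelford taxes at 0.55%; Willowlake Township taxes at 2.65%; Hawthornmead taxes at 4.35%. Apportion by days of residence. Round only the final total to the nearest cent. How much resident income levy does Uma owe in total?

The Township of Hazelford, January 1 – June 25, 2015: 176 days → $254,000 × 0.55% × 176/365 = $673.6219
Willowlake Township, June 26 – July 13, 2015: 18 days → $254,000 × 2.65% × 18/365 = $331.9397
Hawthornmead, July 14 – December 31, 2015: 171 days → $254,000 × 4.35% × 171/365 = $5,176.3808
Total = $6,181.9425

$6,181.94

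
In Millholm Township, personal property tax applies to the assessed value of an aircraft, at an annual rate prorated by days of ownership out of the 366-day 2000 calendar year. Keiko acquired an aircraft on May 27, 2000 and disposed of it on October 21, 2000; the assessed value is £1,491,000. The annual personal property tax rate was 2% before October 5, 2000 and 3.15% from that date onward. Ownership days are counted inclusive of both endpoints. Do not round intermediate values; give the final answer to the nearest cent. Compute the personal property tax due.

£12,854.78

May 27 – October 4, 2000: 131 days at 2% → £1,491,000 × 2% × 131/366 = £10,673.2787
October 5 – October 21, 2000: 17 days at 3.15% → £1,491,000 × 3.15% × 17/366 = £2,181.5041
Total = £12,854.7828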